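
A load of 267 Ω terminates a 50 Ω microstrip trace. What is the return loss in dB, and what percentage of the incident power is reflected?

RL ≈ 3.29 dB; 46.9% of incident power reflected

Γ = (267 − 50)/(267 + 50) = 0.685
RL = −20·log₁₀(0.685) = 3.29 dB
P_refl/P_inc = |Γ|² = 0.469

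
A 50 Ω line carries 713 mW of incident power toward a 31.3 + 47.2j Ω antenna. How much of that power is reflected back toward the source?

P_reflected ≈ 208 mW

|Γ| = |(-18.7 + j47.2)/(81.3 + j47.2)| = 0.54
|Γ|² = 0.292
P_refl = |Γ|²·P_inc = 208 mW, P_del = (1 − |Γ|²)·P_inc = 505 mW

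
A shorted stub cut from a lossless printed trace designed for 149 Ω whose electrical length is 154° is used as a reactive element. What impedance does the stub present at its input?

tan(βl) = -0.488
For a shorted stub, Z_in = jZ_0·tan(βl)

Z_in ≈ −j72.7 Ω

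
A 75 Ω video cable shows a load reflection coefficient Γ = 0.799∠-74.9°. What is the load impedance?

Z_L ≈ 22.2 − j94.7 Ω

Z_L = Z_0·(1 + Γ)/(1 − Γ) = 75·(1.21 − j0.771)/(0.792 + j0.771)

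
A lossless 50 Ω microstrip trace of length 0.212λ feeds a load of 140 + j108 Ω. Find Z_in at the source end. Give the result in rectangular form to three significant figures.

βl = 2π × 0.212 = 76.3°
tan(βl) = tan(76.3°) = 4.11
Z_in = Z_0·(Z_L + jZ_0·tanβl)/(Z_0 + jZ_L·tanβl)
     = 50·(140 + j313)/(-394 + j575)

Z_in ≈ 12.9 − j21 Ω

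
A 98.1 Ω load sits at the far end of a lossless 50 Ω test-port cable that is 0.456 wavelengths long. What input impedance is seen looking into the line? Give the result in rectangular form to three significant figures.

βl = 2π × 0.456 = 164°
tan(βl) = tan(164°) = -0.284
Z_in = Z_0·(Z_L + jZ_0·tanβl)/(Z_0 + jZ_L·tanβl)
     = 50·(98.1 − j14.2)/(50 − j27.8)

Z_in ≈ 80.9 + j30.9 Ω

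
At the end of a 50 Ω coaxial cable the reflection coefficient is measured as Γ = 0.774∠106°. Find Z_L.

Z_L ≈ 9.9 + j36.7 Ω

Z_L = Z_0·(1 + Γ)/(1 − Γ) = 50·(0.787 + j0.744)/(1.21 − j0.744)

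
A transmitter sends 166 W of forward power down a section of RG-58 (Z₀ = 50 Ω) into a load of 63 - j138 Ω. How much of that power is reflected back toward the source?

|Γ| = |(13 − j138)/(113 − j138)| = 0.777
|Γ|² = 0.604
P_refl = |Γ|²·P_inc = 100 W, P_del = (1 − |Γ|²)·P_inc = 65.7 W

P_reflected ≈ 100 W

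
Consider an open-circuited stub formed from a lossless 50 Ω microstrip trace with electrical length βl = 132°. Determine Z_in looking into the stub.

Z_in ≈ +j45 Ω

tan(βl) = -1.11
For an open-circuited stub, Z_in = −jZ_0·cot(βl) = −jZ_0/tan(βl)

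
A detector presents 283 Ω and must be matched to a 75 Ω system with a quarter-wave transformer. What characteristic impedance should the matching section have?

Z_qwt = √(Z_0·R_L) = √(75 × 283) = √21220

Z_qwt ≈ 146 Ω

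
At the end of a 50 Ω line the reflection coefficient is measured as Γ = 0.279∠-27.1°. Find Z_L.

Z_L ≈ 79.3 − j21.9 Ω

Z_L = Z_0·(1 + Γ)/(1 − Γ) = 50·(1.25 − j0.127)/(0.752 + j0.127)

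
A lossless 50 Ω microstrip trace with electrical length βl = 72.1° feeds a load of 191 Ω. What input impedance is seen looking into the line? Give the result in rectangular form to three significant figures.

tan(βl) = tan(72.1°) = 3.1
Z_in = Z_0·(Z_L + jZ_0·tanβl)/(Z_0 + jZ_L·tanβl)
     = 50·(191 + j155)/(50 + j591)

Z_in ≈ 14.4 − j14.9 Ω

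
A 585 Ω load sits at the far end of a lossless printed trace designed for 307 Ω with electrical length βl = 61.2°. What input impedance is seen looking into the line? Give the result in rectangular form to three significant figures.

Z_in ≈ 194 − j113 Ω

tan(βl) = tan(61.2°) = 1.82
Z_in = Z_0·(Z_L + jZ_0·tanβl)/(Z_0 + jZ_L·tanβl)
     = 307·(585 + j558)/(307 + j1060)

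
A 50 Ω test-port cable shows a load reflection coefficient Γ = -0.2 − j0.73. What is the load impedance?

Z_L ≈ 10.8 − j37 Ω

Z_L = Z_0·(1 + Γ)/(1 − Γ) = 50·(0.8 − j0.73)/(1.2 + j0.73)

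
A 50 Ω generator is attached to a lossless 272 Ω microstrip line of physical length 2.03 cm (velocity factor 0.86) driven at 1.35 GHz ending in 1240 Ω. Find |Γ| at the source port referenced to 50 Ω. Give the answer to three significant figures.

|Γ| ≈ 0.883

λ = v/f = 0.86·c / 1.35 GHz = 0.191 m
βl = 2π·l/λ = 2π × 0.106 = 38.2°
tan(βl) = 0.788
Z_in = Z_0·(Z_L + jZ_0·tanβl)/(Z_0 + jZ_L·tanβl) = 145 − j305 Ω
Γ_s = (Z_in − Z_s)/(Z_in + Z_s) = (94.5 − j305)/(195 − j305), |Γ_s| = 0.883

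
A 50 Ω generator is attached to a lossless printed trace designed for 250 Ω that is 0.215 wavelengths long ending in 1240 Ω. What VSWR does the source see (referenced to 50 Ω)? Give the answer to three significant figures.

βl = 2π × 0.215 = 77.4°
tan(βl) = 4.47
Z_in = Z_0·(Z_L + jZ_0·tanβl)/(Z_0 + jZ_L·tanβl) = 52.8 − j53.5 Ω
Γ_s = (Z_in − Z_s)/(Z_in + Z_s) = (2.81 − j53.5)/(103 − j53.5), |Γ_s| = 0.462
VSWR = (1 + |Γ_s|)/(1 − |Γ_s|)

VSWR ≈ 2.72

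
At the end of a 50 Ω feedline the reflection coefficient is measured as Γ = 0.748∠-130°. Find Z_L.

Z_L ≈ 8.74 − j22.7 Ω

Z_L = Z_0·(1 + Γ)/(1 − Γ) = 50·(0.519 − j0.573)/(1.48 + j0.573)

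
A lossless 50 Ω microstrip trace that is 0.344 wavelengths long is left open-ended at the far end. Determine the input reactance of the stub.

βl = 2π × 0.344 = 124°
tan(βl) = -1.49
For an open-ended stub, Z_in = −jZ_0·cot(βl) = −jZ_0/tan(βl)

X_in ≈ 33.5 Ω (inductive)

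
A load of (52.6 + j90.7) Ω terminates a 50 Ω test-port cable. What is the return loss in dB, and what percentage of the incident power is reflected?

Γ = (2.6 + j90.7)/(102.6 + j90.7), |Γ| = 0.663
RL = −20·log₁₀(0.663) = 3.58 dB
P_refl/P_inc = |Γ|² = 0.439

RL ≈ 3.58 dB; 43.9% of incident power reflected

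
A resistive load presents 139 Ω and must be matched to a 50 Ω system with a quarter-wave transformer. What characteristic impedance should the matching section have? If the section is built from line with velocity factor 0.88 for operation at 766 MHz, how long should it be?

Z_qwt ≈ 83.4 Ω; length ≈ 8.62 cm

Z_qwt = √(Z_0·R_L) = √(50 × 139) = √6950
λ = 0.88·c/f = 0.345 m, so l = λ/4 = 0.0862 m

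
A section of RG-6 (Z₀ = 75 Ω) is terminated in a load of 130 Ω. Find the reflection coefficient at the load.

Γ = 0.268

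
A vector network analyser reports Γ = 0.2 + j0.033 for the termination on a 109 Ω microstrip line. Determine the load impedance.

Z_L ≈ 163 + j11.2 Ω

Z_L = Z_0·(1 + Γ)/(1 − Γ) = 109·(1.2 + j0.033)/(0.8 − j0.033)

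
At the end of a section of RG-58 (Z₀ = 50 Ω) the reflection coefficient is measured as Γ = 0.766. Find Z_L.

Z_L = Z_0·(1 + Γ)/(1 − Γ) = 50·(1.77)/(0.234)

Z_L ≈ 377 Ω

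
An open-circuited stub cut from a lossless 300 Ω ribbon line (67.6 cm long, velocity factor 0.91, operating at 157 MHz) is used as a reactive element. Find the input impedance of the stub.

Z_in ≈ +j357 Ω

λ = v/f = 0.91·c / 157 MHz = 1.74 m
βl = 2π·l/λ = 2π × 0.389 = 140°
tan(βl) = -0.84
For an open-circuited stub, Z_in = −jZ_0·cot(βl) = −jZ_0/tan(βl)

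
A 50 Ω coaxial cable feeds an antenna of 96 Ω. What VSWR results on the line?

VSWR ≈ 1.92

Γ = (96 − 50)/(96 + 50) = 0.315
VSWR = (1 + 0.315)/(1 − 0.315)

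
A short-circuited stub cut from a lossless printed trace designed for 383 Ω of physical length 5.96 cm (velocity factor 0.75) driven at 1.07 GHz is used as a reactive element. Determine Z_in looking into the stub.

λ = v/f = 0.75·c / 1.07 GHz = 0.21 m
βl = 2π·l/λ = 2π × 0.283 = 102°
tan(βl) = -4.69
For a short-circuited stub, Z_in = jZ_0·tan(βl)

Z_in ≈ −j1800 Ω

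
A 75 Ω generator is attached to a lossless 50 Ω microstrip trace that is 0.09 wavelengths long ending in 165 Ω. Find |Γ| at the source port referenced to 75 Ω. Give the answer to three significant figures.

|Γ| ≈ 0.505

βl = 2π × 0.09 = 32.4°
tan(βl) = 0.635
Z_in = Z_0·(Z_L + jZ_0·tanβl)/(Z_0 + jZ_L·tanβl) = 43 − j58.3 Ω
Γ_s = (Z_in − Z_s)/(Z_in + Z_s) = (-32 − j58.3)/(118 − j58.3), |Γ_s| = 0.505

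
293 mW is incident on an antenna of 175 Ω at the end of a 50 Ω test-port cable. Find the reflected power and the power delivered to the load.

Γ = (175 − 50)/(175 + 50) = 0.556
|Γ|² = 0.309
P_refl = |Γ|²·P_inc = 90.4 mW, P_del = (1 − |Γ|²)·P_inc = 203 mW

P_reflected ≈ 90.4 mW; P_delivered ≈ 203 mW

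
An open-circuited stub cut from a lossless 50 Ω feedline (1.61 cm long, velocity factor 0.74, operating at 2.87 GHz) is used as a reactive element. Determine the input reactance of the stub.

λ = v/f = 0.74·c / 2.87 GHz = 0.0774 m
βl = 2π·l/λ = 2π × 0.208 = 74.9°
tan(βl) = 3.71
For an open-circuited stub, Z_in = −jZ_0·cot(βl) = −jZ_0/tan(βl)

X_in ≈ -13.5 Ω (capacitive)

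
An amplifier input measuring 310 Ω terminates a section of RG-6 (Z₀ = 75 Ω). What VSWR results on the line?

VSWR ≈ 4.13

Γ = (310 − 75)/(310 + 75) = 0.61
VSWR = (1 + 0.61)/(1 − 0.61)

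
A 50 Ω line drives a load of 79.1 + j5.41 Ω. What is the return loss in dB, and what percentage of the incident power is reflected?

RL ≈ 12.8 dB; 5.25% of incident power reflected

Γ = (29.1 + j5.41)/(129.1 + j5.41), |Γ| = 0.229
RL = −20·log₁₀(0.229) = 12.8 dB
P_refl/P_inc = |Γ|² = 0.0525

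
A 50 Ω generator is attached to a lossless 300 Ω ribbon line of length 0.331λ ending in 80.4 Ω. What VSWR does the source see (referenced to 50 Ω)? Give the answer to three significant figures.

βl = 2π × 0.331 = 119°
tan(βl) = -1.79
Z_in = Z_0·(Z_L + jZ_0·tanβl)/(Z_0 + jZ_L·tanβl) = 275 − j405 Ω
Γ_s = (Z_in − Z_s)/(Z_in + Z_s) = (225 − j405)/(325 − j405), |Γ_s| = 0.892
VSWR = (1 + |Γ_s|)/(1 − |Γ_s|)

VSWR ≈ 17.6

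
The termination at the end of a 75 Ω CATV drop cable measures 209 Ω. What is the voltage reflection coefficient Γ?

Γ = 0.472

Γ = (Z_L − Z_0)/(Z_L + Z_0) = (209 − 75)/(209 + 75) = 134/284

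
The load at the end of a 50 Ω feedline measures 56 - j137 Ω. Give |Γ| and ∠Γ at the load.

Γ ≈ 0.792 ∠ -35.2°

Γ = (Z_L − Z_0)/(Z_L + Z_0) = (6 − j137)/(106 − j137)
|Γ| = 137/173 = 0.792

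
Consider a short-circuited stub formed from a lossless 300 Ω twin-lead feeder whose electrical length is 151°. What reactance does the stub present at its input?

tan(βl) = -0.554
For a short-circuited stub, Z_in = jZ_0·tan(βl)

X_in ≈ -166 Ω (capacitive)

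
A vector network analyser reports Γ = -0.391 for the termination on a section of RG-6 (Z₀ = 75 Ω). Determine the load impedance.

Z_L = Z_0·(1 + Γ)/(1 − Γ) = 75·(0.609)/(1.39)

Z_L ≈ 32.8 Ω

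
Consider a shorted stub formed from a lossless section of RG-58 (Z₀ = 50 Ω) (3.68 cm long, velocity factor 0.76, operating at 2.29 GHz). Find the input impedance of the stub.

λ = v/f = 0.76·c / 2.29 GHz = 0.0996 m
βl = 2π·l/λ = 2π × 0.37 = 133°
tan(βl) = -1.07
For a shorted stub, Z_in = jZ_0·tan(βl)

Z_in ≈ −j53.5 Ω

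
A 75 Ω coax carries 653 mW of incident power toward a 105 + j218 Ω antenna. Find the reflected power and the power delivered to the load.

|Γ| = |(30 + j218)/(180 + j218)| = 0.778
|Γ|² = 0.606
P_refl = |Γ|²·P_inc = 396 mW, P_del = (1 − |Γ|²)·P_inc = 257 mW

P_reflected ≈ 396 mW; P_delivered ≈ 257 mW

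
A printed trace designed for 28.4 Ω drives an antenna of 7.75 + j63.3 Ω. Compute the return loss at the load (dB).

Γ = (-20.65 + j63.3)/(36.15 + j63.3), |Γ| = 0.913
RL = −20·log₁₀|Γ| = −20·log₁₀(0.913)

RL ≈ 0.787 dB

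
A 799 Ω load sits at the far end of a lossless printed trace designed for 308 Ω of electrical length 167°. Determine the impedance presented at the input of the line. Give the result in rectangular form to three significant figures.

tan(βl) = tan(167°) = -0.231
Z_in = Z_0·(Z_L + jZ_0·tanβl)/(Z_0 + jZ_L·tanβl)
     = 308·(799 − j71.1)/(308 − j184)

Z_in ≈ 619 + j300 Ω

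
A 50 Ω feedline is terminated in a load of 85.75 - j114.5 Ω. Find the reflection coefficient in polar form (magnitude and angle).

Γ = (Z_L − Z_0)/(Z_L + Z_0) = (35.75 − j114.5)/(135.8 − j114.5)
|Γ| = 120/178 = 0.675

Γ ≈ 0.675 ∠ -32.5°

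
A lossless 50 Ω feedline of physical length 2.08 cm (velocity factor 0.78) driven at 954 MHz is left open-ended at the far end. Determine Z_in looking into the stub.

Z_in ≈ −j84.8 Ω

λ = v/f = 0.78·c / 954 MHz = 0.245 m
βl = 2π·l/λ = 2π × 0.0848 = 30.5°
tan(βl) = 0.59
For an open-ended stub, Z_in = −jZ_0·cot(βl) = −jZ_0/tan(βl)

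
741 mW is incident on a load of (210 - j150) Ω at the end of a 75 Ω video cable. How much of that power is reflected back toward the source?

|Γ| = |(135 − j150)/(285 − j150)| = 0.627
|Γ|² = 0.393
P_refl = |Γ|²·P_inc = 291 mW, P_del = (1 − |Γ|²)·P_inc = 450 mW

P_reflected ≈ 291 mW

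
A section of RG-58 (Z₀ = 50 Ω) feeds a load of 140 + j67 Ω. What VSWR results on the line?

Γ = (Z_L − Z_0)/(Z_L + Z_0) = (90 + j67)/(190 + j67)
|Γ| = 112/201 = 0.557
VSWR = (1 + |Γ|)/(1 − |Γ|) = 1.56/0.443

VSWR ≈ 3.51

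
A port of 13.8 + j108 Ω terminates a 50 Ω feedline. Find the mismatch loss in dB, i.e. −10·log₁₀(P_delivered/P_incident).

mismatch loss ≈ 7.56 dB

Γ = (-36.2 + j108)/(63.8 + j108), |Γ| = 0.908
|Γ|² = 0.825, so P_del/P_inc = 1 − |Γ|² = 0.175
ML = −10·log₁₀(1 − |Γ|²)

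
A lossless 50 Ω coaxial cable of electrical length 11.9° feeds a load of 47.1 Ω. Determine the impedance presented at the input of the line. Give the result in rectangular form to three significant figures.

Z_in ≈ 47.3 + j1.14 Ω

tan(βl) = tan(11.9°) = 0.211
Z_in = Z_0·(Z_L + jZ_0·tanβl)/(Z_0 + jZ_L·tanβl)
     = 50·(47.1 + j10.5)/(50 + j9.93)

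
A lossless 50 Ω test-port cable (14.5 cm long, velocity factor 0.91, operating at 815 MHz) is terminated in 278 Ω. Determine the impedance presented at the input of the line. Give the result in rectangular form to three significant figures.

λ = v/f = 0.91·c / 815 MHz = 0.335 m
βl = 2π·l/λ = 2π × 0.433 = 156°
tan(βl) = tan(156°) = -0.449
Z_in = Z_0·(Z_L + jZ_0·tanβl)/(Z_0 + jZ_L·tanβl)
     = 50·(278 − j22.4)/(50 − j125)

Z_in ≈ 46.2 + j92.9 Ω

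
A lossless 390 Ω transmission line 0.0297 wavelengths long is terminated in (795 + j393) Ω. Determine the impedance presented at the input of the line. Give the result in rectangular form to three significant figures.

βl = 2π × 0.0297 = 10.7°
tan(βl) = tan(10.7°) = 0.189
Z_in = Z_0·(Z_L + jZ_0·tanβl)/(Z_0 + jZ_L·tanβl)
     = 390·(795 + j467)/(316 + j150)

Z_in ≈ 1020 + j89.4 Ω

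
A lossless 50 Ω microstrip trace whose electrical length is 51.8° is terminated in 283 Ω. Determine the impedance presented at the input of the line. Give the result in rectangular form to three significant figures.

Z_in ≈ 14 − j37.4 Ω

tan(βl) = tan(51.8°) = 1.27
Z_in = Z_0·(Z_L + jZ_0·tanβl)/(Z_0 + jZ_L·tanβl)
     = 50·(283 + j63.5)/(50 + j360)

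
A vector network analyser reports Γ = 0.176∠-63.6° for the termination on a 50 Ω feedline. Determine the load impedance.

Z_L = Z_0·(1 + Γ)/(1 − Γ) = 50·(1.08 − j0.158)/(0.922 + j0.158)

Z_L ≈ 55.4 − j18 Ω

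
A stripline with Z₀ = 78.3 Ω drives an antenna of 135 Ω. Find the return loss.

Γ = (135 − 78.3)/(135 + 78.3) = 0.266
RL = −20·log₁₀|Γ| = −20·log₁₀(0.266)

RL ≈ 11.5 dB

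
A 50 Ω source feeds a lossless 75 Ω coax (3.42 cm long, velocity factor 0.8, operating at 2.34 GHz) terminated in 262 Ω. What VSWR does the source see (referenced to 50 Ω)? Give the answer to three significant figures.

λ = v/f = 0.8·c / 2.34 GHz = 0.103 m
βl = 2π·l/λ = 2π × 0.333 = 120°
tan(βl) = -1.73
Z_in = Z_0·(Z_L + jZ_0·tanβl)/(Z_0 + jZ_L·tanβl) = 27.9 + j38.8 Ω
Γ_s = (Z_in − Z_s)/(Z_in + Z_s) = (-22.1 + j38.8)/(77.9 + j38.8), |Γ_s| = 0.513
VSWR = (1 + |Γ_s|)/(1 − |Γ_s|)

VSWR ≈ 3.11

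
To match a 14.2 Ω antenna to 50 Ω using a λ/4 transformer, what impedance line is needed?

Z_qwt ≈ 26.6 Ω

Z_qwt = √(Z_0·R_L) = √(50 × 14.2) = √710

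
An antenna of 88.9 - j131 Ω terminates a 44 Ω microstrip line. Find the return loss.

Γ = (44.9 − j131)/(132.9 − j131), |Γ| = 0.742
RL = −20·log₁₀|Γ| = −20·log₁₀(0.742)

RL ≈ 2.59 dB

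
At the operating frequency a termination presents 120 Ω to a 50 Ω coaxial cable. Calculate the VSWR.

Γ = (120 − 50)/(120 + 50) = 0.412
VSWR = (1 + 0.412)/(1 − 0.412)

VSWR ≈ 2.4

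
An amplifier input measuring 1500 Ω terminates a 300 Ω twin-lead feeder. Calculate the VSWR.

For a purely resistive load, VSWR = R_L/Z_0 or Z_0/R_L (whichever > 1) = 1500/300

VSWR ≈ 5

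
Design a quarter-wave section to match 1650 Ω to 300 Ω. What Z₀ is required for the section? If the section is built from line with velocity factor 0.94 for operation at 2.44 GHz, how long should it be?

Z_qwt ≈ 704 Ω; length ≈ 2.89 cm

Z_qwt = √(Z_0·R_L) = √(300 × 1650) = √495000
λ = 0.94·c/f = 0.116 m, so l = λ/4 = 0.0289 m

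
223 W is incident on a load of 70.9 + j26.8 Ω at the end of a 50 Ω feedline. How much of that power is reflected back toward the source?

P_reflected ≈ 16.8 W

|Γ| = |(20.9 + j26.8)/(120.9 + j26.8)| = 0.274
|Γ|² = 0.0753
P_refl = |Γ|²·P_inc = 16.8 W, P_del = (1 − |Γ|²)·P_inc = 206 W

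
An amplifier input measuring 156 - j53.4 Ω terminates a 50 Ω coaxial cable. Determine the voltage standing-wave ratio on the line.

VSWR ≈ 3.52

Γ = (Z_L − Z_0)/(Z_L + Z_0) = (106 − j53.4)/(206 − j53.4)
|Γ| = 119/213 = 0.558
VSWR = (1 + |Γ|)/(1 − |Γ|) = 1.56/0.442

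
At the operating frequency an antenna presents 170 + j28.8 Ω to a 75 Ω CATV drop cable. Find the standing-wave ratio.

VSWR ≈ 2.35

Γ = (Z_L − Z_0)/(Z_L + Z_0) = (95 + j28.8)/(245 + j28.8)
|Γ| = 99.3/247 = 0.402
VSWR = (1 + |Γ|)/(1 − |Γ|) = 1.4/0.598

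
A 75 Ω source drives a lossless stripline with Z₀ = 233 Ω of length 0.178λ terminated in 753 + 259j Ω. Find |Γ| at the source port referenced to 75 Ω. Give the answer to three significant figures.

|Γ| ≈ 0.63

βl = 2π × 0.178 = 64.1°
tan(βl) = 2.06
Z_in = Z_0·(Z_L + jZ_0·tanβl)/(Z_0 + jZ_L·tanβl) = 85.9 − j130 Ω
Γ_s = (Z_in − Z_s)/(Z_in + Z_s) = (10.9 − j130)/(161 − j130), |Γ_s| = 0.63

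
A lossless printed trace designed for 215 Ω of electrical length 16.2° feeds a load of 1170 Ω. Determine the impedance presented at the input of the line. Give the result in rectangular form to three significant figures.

tan(βl) = tan(16.2°) = 0.291
Z_in = Z_0·(Z_L + jZ_0·tanβl)/(Z_0 + jZ_L·tanβl)
     = 215·(1170 + j62.5)/(215 + j340)

Z_in ≈ 363 − j511 Ω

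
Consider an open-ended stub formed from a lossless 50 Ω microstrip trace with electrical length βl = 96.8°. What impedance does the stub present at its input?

tan(βl) = -8.39
For an open-ended stub, Z_in = −jZ_0·cot(βl) = −jZ_0/tan(βl)

Z_in ≈ +j5.96 Ω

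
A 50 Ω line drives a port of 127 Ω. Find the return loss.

RL ≈ 7.23 dB

Γ = (127 − 50)/(127 + 50) = 0.435
RL = −20·log₁₀|Γ| = −20·log₁₀(0.435)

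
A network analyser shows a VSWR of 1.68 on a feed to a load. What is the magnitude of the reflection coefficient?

|Γ| ≈ 0.254

|Γ| = (S − 1)/(S + 1) = (1.68 − 1)/(1.68 + 1) = 0.68/2.68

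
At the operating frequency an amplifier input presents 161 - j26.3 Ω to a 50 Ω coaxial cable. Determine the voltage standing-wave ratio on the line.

VSWR ≈ 3.31

Γ = (Z_L − Z_0)/(Z_L + Z_0) = (111 − j26.3)/(211 − j26.3)
|Γ| = 114/213 = 0.536
VSWR = (1 + |Γ|)/(1 − |Γ|) = 1.54/0.464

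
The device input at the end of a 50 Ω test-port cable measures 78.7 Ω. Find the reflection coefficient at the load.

Γ = 0.223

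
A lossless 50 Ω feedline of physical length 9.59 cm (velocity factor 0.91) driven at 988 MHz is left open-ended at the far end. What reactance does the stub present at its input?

X_in ≈ 34.9 Ω (inductive)

λ = v/f = 0.91·c / 988 MHz = 0.276 m
βl = 2π·l/λ = 2π × 0.347 = 125°
tan(βl) = -1.43
For an open-ended stub, Z_in = −jZ_0·cot(βl) = −jZ_0/tan(βl)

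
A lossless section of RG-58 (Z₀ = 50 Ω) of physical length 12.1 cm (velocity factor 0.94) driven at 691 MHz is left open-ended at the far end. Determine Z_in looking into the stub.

Z_in ≈ +j15 Ω

λ = v/f = 0.94·c / 691 MHz = 0.408 m
βl = 2π·l/λ = 2π × 0.296 = 107°
tan(βl) = -3.33
For an open-ended stub, Z_in = −jZ_0·cot(βl) = −jZ_0/tan(βl)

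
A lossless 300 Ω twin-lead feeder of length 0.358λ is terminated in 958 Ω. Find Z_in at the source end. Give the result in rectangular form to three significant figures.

Z_in ≈ 146 + j205 Ω

βl = 2π × 0.358 = 129°
tan(βl) = tan(129°) = -1.24
Z_in = Z_0·(Z_L + jZ_0·tanβl)/(Z_0 + jZ_L·tanβl)
     = 300·(958 − j372)/(300 − j1190)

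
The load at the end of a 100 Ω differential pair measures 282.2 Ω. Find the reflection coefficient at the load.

Γ = 0.477

Γ = (Z_L − Z_0)/(Z_L + Z_0) = (282.2 − 100)/(282.2 + 100) = 182.2/382.2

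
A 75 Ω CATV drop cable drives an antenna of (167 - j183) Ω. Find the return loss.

Γ = (92 − j183)/(242 − j183), |Γ| = 0.675
RL = −20·log₁₀|Γ| = −20·log₁₀(0.675)

RL ≈ 3.41 dB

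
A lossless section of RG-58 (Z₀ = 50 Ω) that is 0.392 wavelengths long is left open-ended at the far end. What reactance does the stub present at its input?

βl = 2π × 0.392 = 141°
tan(βl) = -0.806
For an open-ended stub, Z_in = −jZ_0·cot(βl) = −jZ_0/tan(βl)

X_in ≈ 62 Ω (inductive)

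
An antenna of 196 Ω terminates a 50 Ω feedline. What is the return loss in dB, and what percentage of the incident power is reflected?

RL ≈ 4.53 dB; 35.2% of incident power reflected

Γ = (196 − 50)/(196 + 50) = 0.593
RL = −20·log₁₀(0.593) = 4.53 dB
P_refl/P_inc = |Γ|² = 0.352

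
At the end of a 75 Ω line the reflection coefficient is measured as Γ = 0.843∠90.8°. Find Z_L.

Z_L = Z_0·(1 + Γ)/(1 − Γ) = 75·(0.988 + j0.843)/(1.01 − j0.843)

Z_L ≈ 12.5 + j72.9 Ω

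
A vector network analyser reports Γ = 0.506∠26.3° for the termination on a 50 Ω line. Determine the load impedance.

Z_L ≈ 107 + j64.3 Ω

Z_L = Z_0·(1 + Γ)/(1 − Γ) = 50·(1.45 + j0.224)/(0.546 − j0.224)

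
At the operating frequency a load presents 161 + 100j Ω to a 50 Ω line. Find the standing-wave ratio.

VSWR ≈ 4.55

Γ = (Z_L − Z_0)/(Z_L + Z_0) = (111 + j100)/(211 + j100)
|Γ| = 149/233 = 0.64
VSWR = (1 + |Γ|)/(1 − |Γ|) = 1.64/0.36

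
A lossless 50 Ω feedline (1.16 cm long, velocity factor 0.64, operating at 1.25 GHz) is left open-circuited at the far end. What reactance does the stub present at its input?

X_in ≈ -97.3 Ω (capacitive)

λ = v/f = 0.64·c / 1.25 GHz = 0.154 m
βl = 2π·l/λ = 2π × 0.0755 = 27.2°
tan(βl) = 0.514
For an open-circuited stub, Z_in = −jZ_0·cot(βl) = −jZ_0/tan(βl)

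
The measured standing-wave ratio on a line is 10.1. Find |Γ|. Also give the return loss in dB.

|Γ| ≈ 0.82; return loss ≈ 1.73 dB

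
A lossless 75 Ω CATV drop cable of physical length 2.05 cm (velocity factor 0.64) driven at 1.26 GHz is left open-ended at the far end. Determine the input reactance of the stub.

λ = v/f = 0.64·c / 1.26 GHz = 0.152 m
βl = 2π·l/λ = 2π × 0.135 = 48.4°
tan(βl) = 1.13
For an open-ended stub, Z_in = −jZ_0·cot(βl) = −jZ_0/tan(βl)

X_in ≈ -66.5 Ω (capacitive)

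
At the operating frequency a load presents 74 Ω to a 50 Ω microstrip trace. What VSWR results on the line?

VSWR ≈ 1.48

Γ = (74 − 50)/(74 + 50) = 0.194
VSWR = (1 + 0.194)/(1 − 0.194)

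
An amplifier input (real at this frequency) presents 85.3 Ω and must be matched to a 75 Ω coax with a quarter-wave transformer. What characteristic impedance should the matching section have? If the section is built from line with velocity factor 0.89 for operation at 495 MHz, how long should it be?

Z_qwt ≈ 80 Ω; length ≈ 13.5 cm

Z_qwt = √(Z_0·R_L) = √(75 × 85.3) = √6398
λ = 0.89·c/f = 0.539 m, so l = λ/4 = 0.135 m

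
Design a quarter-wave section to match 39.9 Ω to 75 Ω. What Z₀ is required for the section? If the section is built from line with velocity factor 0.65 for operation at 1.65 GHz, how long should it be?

Z_qwt ≈ 54.7 Ω; length ≈ 2.95 cm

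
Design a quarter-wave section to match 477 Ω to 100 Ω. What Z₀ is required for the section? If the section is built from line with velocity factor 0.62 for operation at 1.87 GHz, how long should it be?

Z_qwt ≈ 218 Ω; length ≈ 2.49 cm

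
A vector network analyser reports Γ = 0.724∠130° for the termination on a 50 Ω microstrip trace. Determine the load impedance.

Z_L = Z_0·(1 + Γ)/(1 − Γ) = 50·(0.535 + j0.555)/(1.47 − j0.555)

Z_L ≈ 9.69 + j22.6 Ω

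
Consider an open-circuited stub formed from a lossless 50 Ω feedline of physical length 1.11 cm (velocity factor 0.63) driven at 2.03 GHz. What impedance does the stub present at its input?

λ = v/f = 0.63·c / 2.03 GHz = 0.0931 m
βl = 2π·l/λ = 2π × 0.119 = 42.9°
tan(βl) = 0.93
For an open-circuited stub, Z_in = −jZ_0·cot(βl) = −jZ_0/tan(βl)

Z_in ≈ −j53.8 Ω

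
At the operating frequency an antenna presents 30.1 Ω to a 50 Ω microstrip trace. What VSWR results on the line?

Γ = (30.1 − 50)/(30.1 + 50) = -0.248
VSWR = (1 + 0.248)/(1 − 0.248)

VSWR ≈ 1.66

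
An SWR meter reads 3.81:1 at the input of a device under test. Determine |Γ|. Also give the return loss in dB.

|Γ| = (S − 1)/(S + 1) = (3.81 − 1)/(3.81 + 1) = 2.81/4.81
RL = −20·log₁₀|Γ| = −20·log₁₀(0.584)

|Γ| ≈ 0.584; return loss ≈ 4.67 dB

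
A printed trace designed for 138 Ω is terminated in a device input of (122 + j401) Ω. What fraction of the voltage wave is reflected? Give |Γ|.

Γ = (Z_L − Z_0)/(Z_L + Z_0) = (-16 + j401)/(260 + j401)
|Γ| = 401/478

|Γ| ≈ 0.84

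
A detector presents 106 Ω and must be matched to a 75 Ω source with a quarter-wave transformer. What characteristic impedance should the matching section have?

Z_qwt ≈ 89.2 Ω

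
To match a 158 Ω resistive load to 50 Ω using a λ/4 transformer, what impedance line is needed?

Z_qwt ≈ 88.9 Ω

Z_qwt = √(Z_0·R_L) = √(50 × 158) = √7900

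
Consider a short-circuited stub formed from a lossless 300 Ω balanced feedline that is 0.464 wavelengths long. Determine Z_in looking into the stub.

Z_in ≈ −j69 Ω

βl = 2π × 0.464 = 167°
tan(βl) = -0.23
For a short-circuited stub, Z_in = jZ_0·tan(βl)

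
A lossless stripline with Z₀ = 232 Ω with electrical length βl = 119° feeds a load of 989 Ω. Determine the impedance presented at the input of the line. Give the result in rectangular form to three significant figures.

tan(βl) = tan(119°) = -1.8
Z_in = Z_0·(Z_L + jZ_0·tanβl)/(Z_0 + jZ_L·tanβl)
     = 232·(989 − j419)/(232 − j1780)

Z_in ≈ 70 + j120 Ω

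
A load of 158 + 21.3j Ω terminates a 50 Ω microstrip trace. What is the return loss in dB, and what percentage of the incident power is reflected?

RL ≈ 5.57 dB; 27.7% of incident power reflected

Γ = (108 + j21.3)/(208 + j21.3), |Γ| = 0.526
RL = −20·log₁₀(0.526) = 5.57 dB
P_refl/P_inc = |Γ|² = 0.277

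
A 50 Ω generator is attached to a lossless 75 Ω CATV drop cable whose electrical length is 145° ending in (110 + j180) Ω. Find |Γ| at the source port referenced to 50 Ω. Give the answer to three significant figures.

|Γ| ≈ 0.706

tan(βl) = -0.7
Z_in = Z_0·(Z_L + jZ_0·tanβl)/(Z_0 + jZ_L·tanβl) = 19.9 + j55.2 Ω
Γ_s = (Z_in − Z_s)/(Z_in + Z_s) = (-30.1 + j55.2)/(69.9 + j55.2), |Γ_s| = 0.706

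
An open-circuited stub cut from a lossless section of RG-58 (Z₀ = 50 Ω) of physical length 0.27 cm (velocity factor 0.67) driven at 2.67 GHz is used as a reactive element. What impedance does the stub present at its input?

Z_in ≈ −j218 Ω

λ = v/f = 0.67·c / 2.67 GHz = 0.0753 m
βl = 2π·l/λ = 2π × 0.0359 = 12.9°
tan(βl) = 0.229
For an open-circuited stub, Z_in = −jZ_0·cot(βl) = −jZ_0/tan(βl)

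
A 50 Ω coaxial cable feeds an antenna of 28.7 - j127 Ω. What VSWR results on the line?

Γ = (Z_L − Z_0)/(Z_L + Z_0) = (-21.3 − j127)/(78.7 − j127)
|Γ| = 129/149 = 0.862
VSWR = (1 + |Γ|)/(1 − |Γ|) = 1.86/0.138

VSWR ≈ 13.5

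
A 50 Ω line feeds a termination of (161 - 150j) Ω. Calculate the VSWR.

Γ = (Z_L − Z_0)/(Z_L + Z_0) = (111 − j150)/(211 − j150)
|Γ| = 187/259 = 0.721
VSWR = (1 + |Γ|)/(1 − |Γ|) = 1.72/0.279

VSWR ≈ 6.16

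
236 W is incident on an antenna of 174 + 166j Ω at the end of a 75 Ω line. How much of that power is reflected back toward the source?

P_reflected ≈ 98.4 W

|Γ| = |(99 + j166)/(249 + j166)| = 0.646
|Γ|² = 0.417
P_refl = |Γ|²·P_inc = 98.4 W, P_del = (1 − |Γ|²)·P_inc = 138 W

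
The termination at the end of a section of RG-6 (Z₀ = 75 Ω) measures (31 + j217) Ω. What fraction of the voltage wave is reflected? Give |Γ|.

Γ = (Z_L − Z_0)/(Z_L + Z_0) = (-44 + j217)/(106 + j217)
|Γ| = 221/242

|Γ| ≈ 0.917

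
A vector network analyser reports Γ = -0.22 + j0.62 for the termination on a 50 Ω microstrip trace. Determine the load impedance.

Z_L = Z_0·(1 + Γ)/(1 − Γ) = 50·(0.78 + j0.62)/(1.22 − j0.62)

Z_L ≈ 15.1 + j33.1 Ω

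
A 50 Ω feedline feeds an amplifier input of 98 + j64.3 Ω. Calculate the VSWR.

Γ = (Z_L − Z_0)/(Z_L + Z_0) = (48 + j64.3)/(148 + j64.3)
|Γ| = 80.2/161 = 0.497
VSWR = (1 + |Γ|)/(1 − |Γ|) = 1.5/0.503

VSWR ≈ 2.98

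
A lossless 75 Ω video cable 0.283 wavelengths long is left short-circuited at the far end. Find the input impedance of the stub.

Z_in ≈ −j357 Ω

βl = 2π × 0.283 = 102°
tan(βl) = -4.75
For a short-circuited stub, Z_in = jZ_0·tan(βl)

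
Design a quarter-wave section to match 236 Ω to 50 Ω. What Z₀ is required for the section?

Z_qwt ≈ 109 Ω

Z_qwt = √(Z_0·R_L) = √(50 × 236) = √11800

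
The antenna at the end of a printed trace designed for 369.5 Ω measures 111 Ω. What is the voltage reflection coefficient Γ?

Γ = -0.538

Γ = (Z_L − Z_0)/(Z_L + Z_0) = (111 − 369.5)/(111 + 369.5) = -258.5/480.5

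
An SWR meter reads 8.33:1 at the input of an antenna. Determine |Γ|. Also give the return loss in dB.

|Γ| = (S − 1)/(S + 1) = (8.33 − 1)/(8.33 + 1) = 7.33/9.33
RL = −20·log₁₀|Γ| = −20·log₁₀(0.786)

|Γ| ≈ 0.786; return loss ≈ 2.1 dB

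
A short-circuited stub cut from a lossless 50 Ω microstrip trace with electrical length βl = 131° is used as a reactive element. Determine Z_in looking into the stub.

tan(βl) = -1.15
For a short-circuited stub, Z_in = jZ_0·tan(βl)

Z_in ≈ −j57.5 Ω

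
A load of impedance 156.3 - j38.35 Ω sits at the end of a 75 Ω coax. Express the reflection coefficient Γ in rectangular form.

Γ ≈ 0.369 − j0.105

Γ = (Z_L − Z_0)/(Z_L + Z_0) = (81.3 − j38.35)/(231.3 − j38.35)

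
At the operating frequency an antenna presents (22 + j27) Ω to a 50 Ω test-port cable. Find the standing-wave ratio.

Γ = (Z_L − Z_0)/(Z_L + Z_0) = (-28 + j27)/(72 + j27)
|Γ| = 38.9/76.9 = 0.506
VSWR = (1 + |Γ|)/(1 − |Γ|) = 1.51/0.494

VSWR ≈ 3.05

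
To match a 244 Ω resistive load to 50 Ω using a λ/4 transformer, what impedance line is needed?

Z_qwt ≈ 110 Ω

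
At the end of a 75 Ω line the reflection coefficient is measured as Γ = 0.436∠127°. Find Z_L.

Z_L = Z_0·(1 + Γ)/(1 − Γ) = 75·(0.738 + j0.348)/(1.26 − j0.348)

Z_L ≈ 35.4 + j30.5 Ω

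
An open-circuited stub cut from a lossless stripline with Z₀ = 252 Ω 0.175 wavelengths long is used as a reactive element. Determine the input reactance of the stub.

βl = 2π × 0.175 = 63°
tan(βl) = 1.96
For an open-circuited stub, Z_in = −jZ_0·cot(βl) = −jZ_0/tan(βl)

X_in ≈ -128 Ω (capacitive)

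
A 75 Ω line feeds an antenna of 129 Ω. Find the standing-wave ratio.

For a purely resistive load, VSWR = R_L/Z_0 or Z_0/R_L (whichever > 1) = 129/75

VSWR ≈ 1.72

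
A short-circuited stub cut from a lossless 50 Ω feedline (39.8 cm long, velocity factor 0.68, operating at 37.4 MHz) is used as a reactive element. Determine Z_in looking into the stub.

Z_in ≈ +j24.7 Ω

λ = v/f = 0.68·c / 37.4 MHz = 5.45 m
βl = 2π·l/λ = 2π × 0.073 = 26.3°
tan(βl) = 0.494
For a short-circuited stub, Z_in = jZ_0·tan(βl)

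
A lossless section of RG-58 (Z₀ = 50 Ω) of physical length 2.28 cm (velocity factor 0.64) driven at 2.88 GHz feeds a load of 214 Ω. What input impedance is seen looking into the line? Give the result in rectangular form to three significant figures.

λ = v/f = 0.64·c / 2.88 GHz = 0.0667 m
βl = 2π·l/λ = 2π × 0.342 = 123°
tan(βl) = tan(123°) = -1.53
Z_in = Z_0·(Z_L + jZ_0·tanβl)/(Z_0 + jZ_L·tanβl)
     = 50·(214 − j76.6)/(50 − j328)

Z_in ≈ 16.3 + j30.1 Ω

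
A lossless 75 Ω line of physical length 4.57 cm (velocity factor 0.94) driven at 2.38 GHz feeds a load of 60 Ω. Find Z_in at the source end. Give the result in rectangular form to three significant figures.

Z_in ≈ 71.1 − j15.8 Ω

λ = v/f = 0.94·c / 2.38 GHz = 0.118 m
βl = 2π·l/λ = 2π × 0.386 = 139°
tan(βl) = tan(139°) = -0.874
Z_in = Z_0·(Z_L + jZ_0·tanβl)/(Z_0 + jZ_L·tanβl)
     = 75·(60 − j65.5)/(75 − j52.4)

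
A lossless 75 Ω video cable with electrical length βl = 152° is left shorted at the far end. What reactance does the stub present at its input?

tan(βl) = -0.532
For a shorted stub, Z_in = jZ_0·tan(βl)

X_in ≈ -39.9 Ω (capacitive)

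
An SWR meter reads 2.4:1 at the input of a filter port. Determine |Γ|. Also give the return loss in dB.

|Γ| ≈ 0.412; return loss ≈ 7.71 dB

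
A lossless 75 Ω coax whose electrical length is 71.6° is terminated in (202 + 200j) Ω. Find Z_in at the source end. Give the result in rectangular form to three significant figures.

tan(βl) = tan(71.6°) = 3.01
Z_in = Z_0·(Z_L + jZ_0·tanβl)/(Z_0 + jZ_L·tanβl)
     = 75·(202 + j425)/(-526 + j607)

Z_in ≈ 17.7 − j40.3 Ω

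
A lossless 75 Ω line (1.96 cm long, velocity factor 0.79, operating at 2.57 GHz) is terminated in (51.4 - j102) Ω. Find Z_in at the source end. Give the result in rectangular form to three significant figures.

Z_in ≈ 17.9 + j23.9 Ω

λ = v/f = 0.79·c / 2.57 GHz = 0.0922 m
βl = 2π·l/λ = 2π × 0.213 = 76.5°
tan(βl) = tan(76.5°) = 4.17
Z_in = Z_0·(Z_L + jZ_0·tanβl)/(Z_0 + jZ_L·tanβl)
     = 75·(51.4 + j211)/(500 + j214)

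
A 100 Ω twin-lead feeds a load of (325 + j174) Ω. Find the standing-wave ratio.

VSWR ≈ 4.25

Γ = (Z_L − Z_0)/(Z_L + Z_0) = (225 + j174)/(425 + j174)
|Γ| = 284/459 = 0.619
VSWR = (1 + |Γ|)/(1 − |Γ|) = 1.62/0.381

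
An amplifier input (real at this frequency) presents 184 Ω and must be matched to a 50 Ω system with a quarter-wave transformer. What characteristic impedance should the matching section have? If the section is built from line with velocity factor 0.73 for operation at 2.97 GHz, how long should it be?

Z_qwt ≈ 95.9 Ω; length ≈ 1.84 cm

Z_qwt = √(Z_0·R_L) = √(50 × 184) = √9200
λ = 0.73·c/f = 0.0737 m, so l = λ/4 = 0.0184 m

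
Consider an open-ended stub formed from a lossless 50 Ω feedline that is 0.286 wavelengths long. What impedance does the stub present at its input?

βl = 2π × 0.286 = 103°
tan(βl) = -4.35
For an open-ended stub, Z_in = −jZ_0·cot(βl) = −jZ_0/tan(βl)

Z_in ≈ +j11.5 Ω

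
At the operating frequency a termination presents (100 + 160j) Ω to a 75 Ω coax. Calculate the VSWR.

VSWR ≈ 5.31

Γ = (Z_L − Z_0)/(Z_L + Z_0) = (25 + j160)/(175 + j160)
|Γ| = 162/237 = 0.683
VSWR = (1 + |Γ|)/(1 − |Γ|) = 1.68/0.317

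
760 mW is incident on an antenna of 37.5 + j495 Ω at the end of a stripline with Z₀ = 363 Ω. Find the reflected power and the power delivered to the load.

|Γ| = |(-325.5 + j495)/(400.5 + j495)| = 0.93
|Γ|² = 0.866
P_refl = |Γ|²·P_inc = 658 mW, P_del = (1 − |Γ|²)·P_inc = 102 mW

P_reflected ≈ 658 mW; P_delivered ≈ 102 mW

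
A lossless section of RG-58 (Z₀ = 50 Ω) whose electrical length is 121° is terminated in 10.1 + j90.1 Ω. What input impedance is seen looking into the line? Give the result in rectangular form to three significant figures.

Z_in ≈ 2.36 + j1.92 Ω

tan(βl) = tan(121°) = -1.66
Z_in = Z_0·(Z_L + jZ_0·tanβl)/(Z_0 + jZ_L·tanβl)
     = 50·(10.1 + j6.89)/(200 − j16.8)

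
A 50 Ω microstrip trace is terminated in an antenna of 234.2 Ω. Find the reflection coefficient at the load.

Γ = 0.648

Γ = (Z_L − Z_0)/(Z_L + Z_0) = (234.2 − 50)/(234.2 + 50) = 184.2/284.2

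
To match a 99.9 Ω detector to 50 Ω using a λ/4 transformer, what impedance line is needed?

Z_qwt = √(Z_0·R_L) = √(50 × 99.9) = √4995

Z_qwt ≈ 70.7 Ω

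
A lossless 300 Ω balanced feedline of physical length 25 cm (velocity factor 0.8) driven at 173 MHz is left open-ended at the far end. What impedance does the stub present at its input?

Z_in ≈ −j141 Ω

λ = v/f = 0.8·c / 173 MHz = 1.39 m
βl = 2π·l/λ = 2π × 0.18 = 64.9°
tan(βl) = 2.13
For an open-ended stub, Z_in = −jZ_0·cot(βl) = −jZ_0/tan(βl)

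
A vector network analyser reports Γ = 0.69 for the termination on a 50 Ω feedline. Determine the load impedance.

Z_L ≈ 273 Ω

Z_L = Z_0·(1 + Γ)/(1 − Γ) = 50·(1.69)/(0.31)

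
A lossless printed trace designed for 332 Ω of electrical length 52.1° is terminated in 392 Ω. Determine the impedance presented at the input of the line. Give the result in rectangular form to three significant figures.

tan(βl) = tan(52.1°) = 1.28
Z_in = Z_0·(Z_L + jZ_0·tanβl)/(Z_0 + jZ_L·tanβl)
     = 332·(392 + j426)/(332 + j504)

Z_in ≈ 315 − j50.9 Ω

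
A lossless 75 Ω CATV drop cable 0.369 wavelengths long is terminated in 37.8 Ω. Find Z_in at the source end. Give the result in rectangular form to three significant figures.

βl = 2π × 0.369 = 133°
tan(βl) = tan(133°) = -1.08
Z_in = Z_0·(Z_L + jZ_0·tanβl)/(Z_0 + jZ_L·tanβl)
     = 75·(37.8 − j80.9)/(75 − j40.8)

Z_in ≈ 63.1 − j46.6 Ω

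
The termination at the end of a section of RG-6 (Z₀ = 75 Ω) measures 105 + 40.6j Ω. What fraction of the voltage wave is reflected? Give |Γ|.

|Γ| ≈ 0.274

Γ = (Z_L − Z_0)/(Z_L + Z_0) = (30 + j40.6)/(180 + j40.6)
|Γ| = 50.5/185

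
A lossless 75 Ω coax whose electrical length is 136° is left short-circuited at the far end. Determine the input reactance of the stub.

tan(βl) = -0.966
For a short-circuited stub, Z_in = jZ_0·tan(βl)

X_in ≈ -72.4 Ω (capacitive)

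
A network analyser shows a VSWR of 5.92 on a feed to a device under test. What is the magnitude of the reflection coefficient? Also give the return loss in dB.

|Γ| ≈ 0.711; return loss ≈ 2.96 dB

|Γ| = (S − 1)/(S + 1) = (5.92 − 1)/(5.92 + 1) = 4.92/6.92
RL = −20·log₁₀|Γ| = −20·log₁₀(0.711)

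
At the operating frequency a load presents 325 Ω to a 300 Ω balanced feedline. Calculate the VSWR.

VSWR ≈ 1.08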